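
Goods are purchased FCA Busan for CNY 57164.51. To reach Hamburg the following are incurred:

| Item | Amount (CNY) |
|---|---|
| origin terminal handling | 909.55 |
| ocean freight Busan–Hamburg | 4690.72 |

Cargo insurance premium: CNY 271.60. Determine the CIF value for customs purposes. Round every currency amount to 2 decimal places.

CIF = FCA price + pre-shipment costs + freight + insurance
CIF = 57164.51 + 909.55 + 4690.72 + 271.60 = 63036.38

CIF value: CNY 63036.38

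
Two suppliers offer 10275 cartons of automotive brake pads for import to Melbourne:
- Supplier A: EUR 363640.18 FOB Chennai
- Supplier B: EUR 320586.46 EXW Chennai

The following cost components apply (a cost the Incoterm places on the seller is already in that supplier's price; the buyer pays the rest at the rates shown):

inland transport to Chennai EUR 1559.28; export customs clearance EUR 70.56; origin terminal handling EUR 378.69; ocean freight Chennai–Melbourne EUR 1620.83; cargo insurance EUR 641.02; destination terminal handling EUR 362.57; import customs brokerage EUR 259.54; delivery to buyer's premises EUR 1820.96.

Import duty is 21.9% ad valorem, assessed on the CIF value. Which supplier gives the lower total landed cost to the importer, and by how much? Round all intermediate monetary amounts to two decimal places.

Supplier A (FOB):
CIF value = FOB price + freight + insurance = 363640.18 + 1620.83 + 641.02 = 365902.03
Import duty = 365902.03 × 21.9% = 80132.54
Buyer bears (A): 1620.83 + 641.02 + 362.57 + 259.54 + 1820.96 = 4704.92
Landed cost (A) = invoice 363640.18 + 4704.92 + duty 80132.54 = 448477.64
Supplier B (EXW):
CIF value = EXW price + inland to port + export clearance + origin terminal + freight + insurance = 320586.46 + 1559.28 + 70.56 + 378.69 + 1620.83 + 641.02 = 324856.84
Import duty = 324856.84 × 21.9% = 71143.65
Buyer bears (B): 1559.28 + 70.56 + 378.69 + 1620.83 + 641.02 + 362.57 + 259.54 + 1820.96 = 6713.45
Landed cost (B) = invoice 320586.46 + 6713.45 + duty 71143.65 = 398443.56
Difference = |448477.64 − 398443.56| = 50034.08

Supplier B is cheaper by EUR 50034.08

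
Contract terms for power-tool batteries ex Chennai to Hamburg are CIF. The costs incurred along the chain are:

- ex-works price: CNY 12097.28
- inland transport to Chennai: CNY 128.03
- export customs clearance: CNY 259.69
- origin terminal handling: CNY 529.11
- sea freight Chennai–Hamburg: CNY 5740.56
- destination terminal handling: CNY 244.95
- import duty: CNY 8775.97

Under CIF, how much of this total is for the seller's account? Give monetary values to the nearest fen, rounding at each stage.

Seller's account: CNY 18754.67

CIF: the seller pays costs through ocean freight and marine insurance to the destination port.
Seller's account: goods 12097.28 + inland to port 128.03 + export clearance 259.69 + origin terminal 529.11 + freight 5740.56 = 18754.67
Buyer's account: destination terminal 244.95 + duty 8775.97 = 9020.92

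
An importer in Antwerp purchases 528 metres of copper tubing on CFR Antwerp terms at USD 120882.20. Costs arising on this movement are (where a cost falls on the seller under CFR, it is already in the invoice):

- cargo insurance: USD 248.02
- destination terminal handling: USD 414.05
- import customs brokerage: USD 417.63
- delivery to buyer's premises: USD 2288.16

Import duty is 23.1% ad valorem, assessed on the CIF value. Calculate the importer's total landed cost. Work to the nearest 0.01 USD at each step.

CFR: the seller pays costs through ocean freight to the destination port, but not insurance.
CIF value = CFR price + insurance = 120882.20 + 248.02 = 121130.22
Import duty = 121130.22 × 23.1% = 27981.08
Buyer bears: insurance 248.02 + destination terminal 414.05 + brokerage 417.63 + delivery 2288.16 + duty 27981.08 = 31348.94
Landed cost = invoice 120882.20 + 31348.94 = 152231.14

Total landed cost: USD 152231.14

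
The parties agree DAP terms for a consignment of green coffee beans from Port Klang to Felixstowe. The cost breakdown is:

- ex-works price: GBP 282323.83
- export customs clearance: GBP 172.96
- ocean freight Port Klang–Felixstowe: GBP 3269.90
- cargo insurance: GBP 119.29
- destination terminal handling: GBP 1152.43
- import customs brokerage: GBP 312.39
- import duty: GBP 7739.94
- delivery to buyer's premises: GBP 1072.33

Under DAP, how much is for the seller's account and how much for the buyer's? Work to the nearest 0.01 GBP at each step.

DAP: the seller bears all costs to the named destination except import duty and clearance.
Seller's account: goods 282323.83 + export clearance 172.96 + freight 3269.90 + insurance 119.29 + destination terminal 1152.43 + delivery 1072.33 = 288110.74
Buyer's account: brokerage 312.39 + duty 7739.94 = 8052.33

Seller: GBP 288110.74; buyer: GBP 8052.33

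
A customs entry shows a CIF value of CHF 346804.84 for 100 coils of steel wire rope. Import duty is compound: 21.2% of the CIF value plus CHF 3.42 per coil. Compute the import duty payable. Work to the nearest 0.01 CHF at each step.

Ad valorem component: 346804.84 × 21.2% = 73522.63
Specific component: 100 × 3.42 = 342.00
Import duty = 73522.63 + 342.00 = 73864.63

Import duty: CHF 73864.63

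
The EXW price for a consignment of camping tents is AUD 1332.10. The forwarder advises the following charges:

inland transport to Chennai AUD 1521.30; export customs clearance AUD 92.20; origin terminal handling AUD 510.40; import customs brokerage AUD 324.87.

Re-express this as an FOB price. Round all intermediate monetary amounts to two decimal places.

FOB price: AUD 3456.00

Not relevant to the conversion: brokerage — on the buyer under both terms; not part of either seller's price.
From EXW to FOB, the seller additionally bears: inland to port, export clearance, origin terminal.
FOB price = 1332.10 + 1521.30 + 92.20 + 510.40 = 3456.00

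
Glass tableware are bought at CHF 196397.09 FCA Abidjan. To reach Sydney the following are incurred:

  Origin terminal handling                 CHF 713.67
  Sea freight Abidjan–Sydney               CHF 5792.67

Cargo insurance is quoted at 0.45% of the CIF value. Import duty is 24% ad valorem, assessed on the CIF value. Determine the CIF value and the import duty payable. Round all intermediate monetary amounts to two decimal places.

Let C be the CIF value. C = FCA price + pre-shipment costs + freight + 0.45% × C
C − 0.45% × C = 196397.09 + 713.67 + 5792.67
0.9955 × C = 202903.43
C = 202903.43 / 0.9955 = 203820.62
Insurance premium = 0.45% × 203820.62 = 917.19
Import duty = 203820.62 × 24% = 48916.95

CIF value: CHF 203820.62; import duty: CHF 48916.95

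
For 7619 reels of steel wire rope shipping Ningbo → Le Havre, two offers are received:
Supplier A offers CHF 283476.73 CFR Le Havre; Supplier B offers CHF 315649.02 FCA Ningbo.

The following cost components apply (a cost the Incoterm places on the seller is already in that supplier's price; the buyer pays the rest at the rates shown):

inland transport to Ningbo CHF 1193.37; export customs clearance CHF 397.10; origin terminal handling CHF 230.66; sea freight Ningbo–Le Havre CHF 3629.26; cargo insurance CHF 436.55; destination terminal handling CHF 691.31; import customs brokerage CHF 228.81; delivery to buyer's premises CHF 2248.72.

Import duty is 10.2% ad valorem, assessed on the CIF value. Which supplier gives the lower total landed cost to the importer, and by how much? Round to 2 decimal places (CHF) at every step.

Supplier A (CFR):
CIF value = CFR price + insurance = 283476.73 + 436.55 = 283913.28
Import duty = 283913.28 × 10.2% = 28959.15
Buyer bears (A): 436.55 + 691.31 + 228.81 + 2248.72 = 3605.39
Landed cost (A) = invoice 283476.73 + 3605.39 + duty 28959.15 = 316041.27
Supplier B (FCA):
CIF value = FCA price + origin terminal + freight + insurance = 315649.02 + 230.66 + 3629.26 + 436.55 = 319945.49
Import duty = 319945.49 × 10.2% = 32634.44
Buyer bears (B): 230.66 + 3629.26 + 436.55 + 691.31 + 228.81 + 2248.72 = 7465.31
Landed cost (B) = invoice 315649.02 + 7465.31 + duty 32634.44 = 355748.77
Difference = |316041.27 − 355748.77| = 39707.50

Supplier A is cheaper by CHF 39707.50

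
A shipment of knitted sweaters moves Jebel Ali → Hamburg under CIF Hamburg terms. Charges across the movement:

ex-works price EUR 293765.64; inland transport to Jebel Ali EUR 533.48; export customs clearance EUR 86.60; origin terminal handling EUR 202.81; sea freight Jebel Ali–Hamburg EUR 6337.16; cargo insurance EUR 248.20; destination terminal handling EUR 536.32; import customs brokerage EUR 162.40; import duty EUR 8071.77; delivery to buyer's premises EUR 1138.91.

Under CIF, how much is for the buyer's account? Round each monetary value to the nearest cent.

CIF: the seller pays costs through ocean freight and marine insurance to the destination port.
Seller's account: goods 293765.64 + inland to port 533.48 + export clearance 86.60 + origin terminal 202.81 + freight 6337.16 + insurance 248.20 = 301173.89
Buyer's account: destination terminal 536.32 + brokerage 162.40 + duty 8071.77 + delivery 1138.91 = 9909.40

Buyer's account: EUR 9909.40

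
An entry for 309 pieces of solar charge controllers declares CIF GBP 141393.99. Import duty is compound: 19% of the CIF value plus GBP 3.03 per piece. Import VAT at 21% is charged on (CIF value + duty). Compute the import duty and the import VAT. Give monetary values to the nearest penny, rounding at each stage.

Ad valorem component: 141393.99 × 19% = 26864.86
Specific component: 309 × 3.03 = 936.27
Import duty = 26864.86 + 936.27 = 27801.13
VAT base = CIF + duty = 141393.99 + 27801.13 = 169195.12
Import VAT = 169195.12 × 21% = 35530.98

Import duty: GBP 27801.13; import VAT: GBP 35530.98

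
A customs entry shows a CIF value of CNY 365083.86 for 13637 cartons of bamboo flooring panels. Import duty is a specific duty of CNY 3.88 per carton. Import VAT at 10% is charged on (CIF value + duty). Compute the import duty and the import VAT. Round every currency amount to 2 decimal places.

Import duty = 13637 × 3.88 = 52911.56
VAT base = CIF + duty = 365083.86 + 52911.56 = 417995.42
Import VAT = 417995.42 × 10% = 41799.54

Import duty: CNY 52911.56; import VAT: CNY 41799.54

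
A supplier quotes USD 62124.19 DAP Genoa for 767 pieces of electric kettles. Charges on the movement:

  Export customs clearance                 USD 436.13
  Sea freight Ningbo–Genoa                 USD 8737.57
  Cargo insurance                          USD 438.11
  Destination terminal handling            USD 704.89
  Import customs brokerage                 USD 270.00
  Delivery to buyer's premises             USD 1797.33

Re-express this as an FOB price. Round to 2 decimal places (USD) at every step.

FOB price: USD 50446.29

Not relevant to the conversion: export clearance — on the seller under both DAP and FOB; already in the DAP price and stays in the FOB price. brokerage — on the buyer under both terms; not part of either seller's price.
From DAP to FOB, the seller no longer bears: freight, insurance, destination terminal, delivery.
FOB price = 62124.19 − 8737.57 − 438.11 − 704.89 − 1797.33 = 50446.29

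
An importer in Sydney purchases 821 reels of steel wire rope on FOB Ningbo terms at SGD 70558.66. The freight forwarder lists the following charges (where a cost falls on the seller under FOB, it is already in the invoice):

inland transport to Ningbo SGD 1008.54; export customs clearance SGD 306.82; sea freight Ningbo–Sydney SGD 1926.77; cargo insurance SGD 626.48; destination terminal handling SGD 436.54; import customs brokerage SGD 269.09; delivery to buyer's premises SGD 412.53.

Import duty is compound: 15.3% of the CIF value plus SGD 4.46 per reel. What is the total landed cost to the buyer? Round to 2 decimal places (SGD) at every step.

FOB: the seller bears costs until goods are on board at the origin port; the buyer bears freight, insurance and all costs thereafter.
Already in the invoice (seller's account under FOB): inland to port, export clearance — exclude.
CIF value = FOB price + freight + insurance = 70558.66 + 1926.77 + 626.48 = 73111.91
Ad valorem component: 73111.91 × 15.3% = 11186.12
Specific component: 821 × 4.46 = 3661.66
Import duty = 11186.12 + 3661.66 = 14847.78
Buyer bears: freight 1926.77 + insurance 626.48 + destination terminal 436.54 + brokerage 269.09 + delivery 412.53 + duty 14847.78 = 18519.19
Landed cost = invoice 70558.66 + 18519.19 = 89077.85

Total landed cost: SGD 89077.85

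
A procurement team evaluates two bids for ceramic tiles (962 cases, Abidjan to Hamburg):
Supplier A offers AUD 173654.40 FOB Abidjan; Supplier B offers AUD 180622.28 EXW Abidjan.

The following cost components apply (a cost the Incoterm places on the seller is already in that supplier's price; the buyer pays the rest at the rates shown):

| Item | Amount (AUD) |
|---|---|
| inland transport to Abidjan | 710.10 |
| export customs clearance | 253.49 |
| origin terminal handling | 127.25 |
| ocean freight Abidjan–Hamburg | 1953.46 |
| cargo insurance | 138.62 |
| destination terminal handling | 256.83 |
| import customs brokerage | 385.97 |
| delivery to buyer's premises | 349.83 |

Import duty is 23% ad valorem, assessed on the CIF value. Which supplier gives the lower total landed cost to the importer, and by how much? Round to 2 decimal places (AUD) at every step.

Supplier A is cheaper by AUD 9912.23

Supplier A (FOB):
CIF value = FOB price + freight + insurance = 173654.40 + 1953.46 + 138.62 = 175746.48
Import duty = 175746.48 × 23% = 40421.69
Buyer bears (A): 1953.46 + 138.62 + 256.83 + 385.97 + 349.83 = 3084.71
Landed cost (A) = invoice 173654.40 + 3084.71 + duty 40421.69 = 217160.80
Supplier B (EXW):
CIF value = EXW price + inland to port + export clearance + origin terminal + freight + insurance = 180622.28 + 710.10 + 253.49 + 127.25 + 1953.46 + 138.62 = 183805.20
Import duty = 183805.20 × 23% = 42275.20
Buyer bears (B): 710.10 + 253.49 + 127.25 + 1953.46 + 138.62 + 256.83 + 385.97 + 349.83 = 4175.55
Landed cost (B) = invoice 180622.28 + 4175.55 + duty 42275.20 = 227073.03
Difference = |217160.80 − 227073.03| = 9912.23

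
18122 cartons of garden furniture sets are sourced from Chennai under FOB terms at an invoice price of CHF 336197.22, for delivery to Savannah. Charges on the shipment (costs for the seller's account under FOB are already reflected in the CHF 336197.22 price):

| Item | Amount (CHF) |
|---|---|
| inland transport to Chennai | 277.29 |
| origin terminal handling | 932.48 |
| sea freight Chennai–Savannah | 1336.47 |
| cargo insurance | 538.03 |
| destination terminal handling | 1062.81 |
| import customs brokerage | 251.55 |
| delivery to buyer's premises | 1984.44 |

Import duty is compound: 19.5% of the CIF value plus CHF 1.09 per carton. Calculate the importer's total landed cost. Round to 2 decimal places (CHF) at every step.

Total landed cost: CHF 427047.49

FOB: the seller bears costs until goods are on board at the origin port; the buyer bears freight, insurance and all costs thereafter.
Already in the invoice (seller's account under FOB): inland to port, origin terminal — exclude.
CIF value = FOB price + freight + insurance = 336197.22 + 1336.47 + 538.03 = 338071.72
Ad valorem component: 338071.72 × 19.5% = 65923.99
Specific component: 18122 × 1.09 = 19752.98
Import duty = 65923.99 + 19752.98 = 85676.97
Buyer bears: freight 1336.47 + insurance 538.03 + destination terminal 1062.81 + brokerage 251.55 + delivery 1984.44 + duty 85676.97 = 90850.27
Landed cost = invoice 336197.22 + 90850.27 = 427047.49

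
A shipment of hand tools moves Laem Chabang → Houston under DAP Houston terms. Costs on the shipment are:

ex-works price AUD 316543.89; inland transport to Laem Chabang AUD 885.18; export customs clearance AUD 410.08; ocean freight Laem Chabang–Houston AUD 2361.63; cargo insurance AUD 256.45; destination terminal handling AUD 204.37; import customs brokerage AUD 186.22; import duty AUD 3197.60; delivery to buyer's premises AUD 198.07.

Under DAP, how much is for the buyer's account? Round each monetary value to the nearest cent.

DAP: the seller bears all costs to the named destination except import duty and clearance.
Seller's account: goods 316543.89 + inland to port 885.18 + export clearance 410.08 + freight 2361.63 + insurance 256.45 + destination terminal 204.37 + delivery 198.07 = 320859.67
Buyer's account: brokerage 186.22 + duty 3197.60 = 3383.82

Buyer's account: AUD 3383.82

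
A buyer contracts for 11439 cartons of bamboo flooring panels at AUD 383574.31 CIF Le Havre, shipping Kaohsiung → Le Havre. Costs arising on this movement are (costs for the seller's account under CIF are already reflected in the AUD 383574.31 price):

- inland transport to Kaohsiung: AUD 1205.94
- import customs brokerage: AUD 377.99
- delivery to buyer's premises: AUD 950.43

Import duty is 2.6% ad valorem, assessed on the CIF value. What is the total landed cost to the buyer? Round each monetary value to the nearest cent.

Total landed cost: AUD 394875.66

CIF: the seller pays costs through ocean freight and marine insurance to the destination port.
Already in the invoice (seller's account under CIF): inland to port — exclude.
The CIF price already equals the CIF value: 383574.31
Import duty = 383574.31 × 2.6% = 9972.93
Buyer bears: brokerage 377.99 + delivery 950.43 + duty 9972.93 = 11301.35
Landed cost = invoice 383574.31 + 11301.35 = 394875.66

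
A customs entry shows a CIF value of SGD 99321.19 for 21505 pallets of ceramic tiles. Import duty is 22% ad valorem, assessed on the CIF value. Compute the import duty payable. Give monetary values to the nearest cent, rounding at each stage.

Import duty: SGD 21850.66

Import duty = 99321.19 × 22% = 21850.66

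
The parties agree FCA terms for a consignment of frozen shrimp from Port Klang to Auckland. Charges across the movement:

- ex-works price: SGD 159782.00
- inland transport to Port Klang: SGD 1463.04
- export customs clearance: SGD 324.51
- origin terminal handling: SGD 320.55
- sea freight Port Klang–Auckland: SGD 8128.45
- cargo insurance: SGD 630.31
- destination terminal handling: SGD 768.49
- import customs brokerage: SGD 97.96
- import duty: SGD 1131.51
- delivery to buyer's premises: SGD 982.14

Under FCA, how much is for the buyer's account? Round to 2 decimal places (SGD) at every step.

FCA: the seller delivers export-cleared goods to the carrier; the buyer bears costs from that point.
Seller's account: goods 159782.00 + inland to port 1463.04 + export clearance 324.51 = 161569.55
Buyer's account: origin terminal 320.55 + freight 8128.45 + insurance 630.31 + destination terminal 768.49 + brokerage 97.96 + duty 1131.51 + delivery 982.14 = 12059.41

Buyer's account: SGD 12059.41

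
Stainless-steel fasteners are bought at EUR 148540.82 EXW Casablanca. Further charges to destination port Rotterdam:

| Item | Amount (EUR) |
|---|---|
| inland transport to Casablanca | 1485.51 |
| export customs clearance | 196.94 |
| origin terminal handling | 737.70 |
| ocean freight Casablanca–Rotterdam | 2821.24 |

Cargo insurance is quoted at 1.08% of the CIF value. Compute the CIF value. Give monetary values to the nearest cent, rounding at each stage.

CIF value: EUR 155461.19

Let C be the CIF value. C = EXW price + pre-shipment costs + freight + 1.08% × C
C − 1.08% × C = 148540.82 + 1485.51 + 196.94 + 737.70 + 2821.24
0.9892 × C = 153782.21
C = 153782.21 / 0.9892 = 155461.19
Insurance premium = 1.08% × 155461.19 = 1678.98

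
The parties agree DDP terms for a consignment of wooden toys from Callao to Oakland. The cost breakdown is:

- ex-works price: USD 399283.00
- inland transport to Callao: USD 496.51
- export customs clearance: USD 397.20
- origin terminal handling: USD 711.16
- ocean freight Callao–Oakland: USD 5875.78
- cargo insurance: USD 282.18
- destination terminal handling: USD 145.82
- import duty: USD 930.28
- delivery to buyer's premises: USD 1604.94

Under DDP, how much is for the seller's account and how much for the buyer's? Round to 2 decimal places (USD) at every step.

DDP: the seller bears all costs including import duty.
Seller's account: goods 399283.00 + inland to port 496.51 + export clearance 397.20 + origin terminal 711.16 + freight 5875.78 + insurance 282.18 + destination terminal 145.82 + duty 930.28 + delivery 1604.94 = 409726.87
Buyer's account: 0.00

Seller: USD 409726.87; buyer: USD 0.00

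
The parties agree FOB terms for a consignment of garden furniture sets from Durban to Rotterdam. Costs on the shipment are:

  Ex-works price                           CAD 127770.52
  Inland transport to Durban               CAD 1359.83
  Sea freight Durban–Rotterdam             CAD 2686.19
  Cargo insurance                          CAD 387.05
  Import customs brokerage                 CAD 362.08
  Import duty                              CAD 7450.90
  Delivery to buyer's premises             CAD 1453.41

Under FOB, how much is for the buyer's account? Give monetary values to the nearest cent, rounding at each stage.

FOB: the seller bears costs until goods are on board at the origin port; the buyer bears freight, insurance and all costs thereafter.
Seller's account: goods 127770.52 + inland to port 1359.83 = 129130.35
Buyer's account: freight 2686.19 + insurance 387.05 + brokerage 362.08 + duty 7450.90 + delivery 1453.41 = 12339.63

Buyer's account: CAD 12339.63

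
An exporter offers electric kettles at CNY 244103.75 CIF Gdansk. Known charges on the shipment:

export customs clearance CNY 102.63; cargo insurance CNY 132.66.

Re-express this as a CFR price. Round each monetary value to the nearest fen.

Not relevant to the conversion: export clearance — on the seller under both CIF and CFR; already in the CIF price and stays in the CFR price.
From CIF to CFR, the seller no longer bears: insurance.
CFR price = 244103.75 − 132.66 = 243971.09

CFR price: CNY 243971.09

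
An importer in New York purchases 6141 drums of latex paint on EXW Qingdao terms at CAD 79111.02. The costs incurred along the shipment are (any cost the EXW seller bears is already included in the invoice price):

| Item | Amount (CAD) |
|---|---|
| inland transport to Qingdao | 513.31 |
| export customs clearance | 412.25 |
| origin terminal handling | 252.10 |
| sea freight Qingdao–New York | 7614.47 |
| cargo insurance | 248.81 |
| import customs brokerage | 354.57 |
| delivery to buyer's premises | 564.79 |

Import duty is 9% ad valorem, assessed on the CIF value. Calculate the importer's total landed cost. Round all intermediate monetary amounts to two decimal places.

EXW: the seller makes goods available at their premises; the buyer bears all onward costs.
CIF value = EXW price + inland to port + export clearance + origin terminal + freight + insurance = 79111.02 + 513.31 + 412.25 + 252.10 + 7614.47 + 248.81 = 88151.96
Import duty = 88151.96 × 9% = 7933.68
Buyer bears: inland to port 513.31 + export clearance 412.25 + origin terminal 252.10 + freight 7614.47 + insurance 248.81 + brokerage 354.57 + delivery 564.79 + duty 7933.68 = 17893.98
Landed cost = invoice 79111.02 + 17893.98 = 97005.00

Total landed cost: CAD 97005.00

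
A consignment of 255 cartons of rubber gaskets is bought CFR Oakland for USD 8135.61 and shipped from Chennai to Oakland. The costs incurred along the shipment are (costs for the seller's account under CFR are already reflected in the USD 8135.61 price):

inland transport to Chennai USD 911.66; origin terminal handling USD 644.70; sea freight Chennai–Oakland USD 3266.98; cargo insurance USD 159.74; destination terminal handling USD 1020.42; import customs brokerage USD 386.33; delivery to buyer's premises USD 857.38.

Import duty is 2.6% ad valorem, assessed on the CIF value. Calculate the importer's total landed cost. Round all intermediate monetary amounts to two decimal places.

Total landed cost: USD 10775.16

CFR: the seller pays costs through ocean freight to the destination port, but not insurance.
Already in the invoice (seller's account under CFR): inland to port, origin terminal, freight — exclude.
CIF value = CFR price + insurance = 8135.61 + 159.74 = 8295.35
Import duty = 8295.35 × 2.6% = 215.68
Buyer bears: insurance 159.74 + destination terminal 1020.42 + brokerage 386.33 + delivery 857.38 + duty 215.68 = 2639.55
Landed cost = invoice 8135.61 + 2639.55 = 10775.16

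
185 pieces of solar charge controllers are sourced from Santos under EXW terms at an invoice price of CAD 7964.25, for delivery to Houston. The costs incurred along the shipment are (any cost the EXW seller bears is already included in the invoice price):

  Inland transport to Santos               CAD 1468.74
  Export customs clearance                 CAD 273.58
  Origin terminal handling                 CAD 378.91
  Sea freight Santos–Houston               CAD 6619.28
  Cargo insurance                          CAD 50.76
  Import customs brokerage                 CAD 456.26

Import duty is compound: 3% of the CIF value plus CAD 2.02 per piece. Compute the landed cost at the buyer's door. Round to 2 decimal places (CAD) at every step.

EXW: the seller makes goods available at their premises; the buyer bears all onward costs.
CIF value = EXW price + inland to port + export clearance + origin terminal + freight + insurance = 7964.25 + 1468.74 + 273.58 + 378.91 + 6619.28 + 50.76 = 16755.52
Ad valorem component: 16755.52 × 3% = 502.67
Specific component: 185 × 2.02 = 373.70
Import duty = 502.67 + 373.70 = 876.37
Buyer bears: inland to port 1468.74 + export clearance 273.58 + origin terminal 378.91 + freight 6619.28 + insurance 50.76 + brokerage 456.26 + duty 876.37 = 10123.90
Landed cost = invoice 7964.25 + 10123.90 = 18088.15

Total landed cost: CAD 18088.15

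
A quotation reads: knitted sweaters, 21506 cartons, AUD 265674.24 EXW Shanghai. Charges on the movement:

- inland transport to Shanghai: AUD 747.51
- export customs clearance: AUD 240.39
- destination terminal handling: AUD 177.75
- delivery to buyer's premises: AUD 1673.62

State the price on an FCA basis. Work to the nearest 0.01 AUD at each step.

FCA price: AUD 266662.14

Not relevant to the conversion: delivery, destination terminal — on the buyer under both terms; not part of either seller's price.
From EXW to FCA, the seller additionally bears: inland to port, export clearance.
FCA price = 265674.24 + 747.51 + 240.39 = 266662.14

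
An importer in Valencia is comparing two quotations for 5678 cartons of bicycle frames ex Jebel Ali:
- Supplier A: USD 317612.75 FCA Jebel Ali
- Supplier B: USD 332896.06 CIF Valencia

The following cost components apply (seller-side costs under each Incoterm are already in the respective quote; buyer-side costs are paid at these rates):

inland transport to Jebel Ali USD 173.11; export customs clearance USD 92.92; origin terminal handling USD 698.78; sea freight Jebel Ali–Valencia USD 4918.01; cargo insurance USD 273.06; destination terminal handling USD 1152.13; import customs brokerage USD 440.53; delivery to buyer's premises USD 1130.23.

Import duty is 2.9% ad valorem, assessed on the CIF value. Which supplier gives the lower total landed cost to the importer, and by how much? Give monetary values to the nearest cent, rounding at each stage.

Supplier A (FCA):
CIF value = FCA price + origin terminal + freight + insurance = 317612.75 + 698.78 + 4918.01 + 273.06 = 323502.60
Import duty = 323502.60 × 2.9% = 9381.58
Buyer bears (A): 698.78 + 4918.01 + 273.06 + 1152.13 + 440.53 + 1130.23 = 8612.74
Landed cost (A) = invoice 317612.75 + 8612.74 + duty 9381.58 = 335607.07
Supplier B (CIF):
The CIF price already equals the CIF value: 332896.06
Import duty = 332896.06 × 2.9% = 9653.99
Buyer bears (B): 1152.13 + 440.53 + 1130.23 = 2722.89
Landed cost (B) = invoice 332896.06 + 2722.89 + duty 9653.99 = 345272.94
Difference = |335607.07 − 345272.94| = 9665.87

Supplier A is cheaper by USD 9665.87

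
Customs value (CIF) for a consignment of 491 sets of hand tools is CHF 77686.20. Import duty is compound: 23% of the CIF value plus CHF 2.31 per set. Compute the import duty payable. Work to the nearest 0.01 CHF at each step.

Ad valorem component: 77686.20 × 23% = 17867.83
Specific component: 491 × 2.31 = 1134.21
Import duty = 17867.83 + 1134.21 = 19002.04

Import duty: CHF 19002.04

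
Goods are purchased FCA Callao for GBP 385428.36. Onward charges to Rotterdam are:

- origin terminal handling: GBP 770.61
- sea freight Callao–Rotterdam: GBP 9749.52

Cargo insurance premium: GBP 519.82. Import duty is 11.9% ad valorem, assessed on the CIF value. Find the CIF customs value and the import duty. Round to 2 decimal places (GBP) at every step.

CIF value: GBP 396468.31; import duty: GBP 47179.73

CIF = FCA price + pre-shipment costs + freight + insurance
CIF = 385428.36 + 770.61 + 9749.52 + 519.82 = 396468.31
Import duty = 396468.31 × 11.9% = 47179.73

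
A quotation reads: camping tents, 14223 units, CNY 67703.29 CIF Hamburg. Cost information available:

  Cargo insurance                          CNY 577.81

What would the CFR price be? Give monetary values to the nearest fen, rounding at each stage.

CFR price: CNY 67125.48

From CIF to CFR, the seller no longer bears: insurance.
CFR price = 67703.29 − 577.81 = 67125.48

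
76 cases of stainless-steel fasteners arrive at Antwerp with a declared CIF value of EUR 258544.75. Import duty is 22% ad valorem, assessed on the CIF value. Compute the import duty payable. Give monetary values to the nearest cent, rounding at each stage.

Import duty = 258544.75 × 22% = 56879.85

Import duty: EUR 56879.85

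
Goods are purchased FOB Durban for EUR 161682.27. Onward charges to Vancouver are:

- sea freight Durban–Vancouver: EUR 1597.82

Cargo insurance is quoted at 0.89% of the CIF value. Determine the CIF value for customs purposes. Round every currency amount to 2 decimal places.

Let C be the CIF value. C = FOB price + freight + 0.89% × C
C − 0.89% × C = 161682.27 + 1597.82
0.9911 × C = 163280.09
C = 163280.09 / 0.9911 = 164746.33
Insurance premium = 0.89% × 164746.33 = 1466.24

CIF value: EUR 164746.33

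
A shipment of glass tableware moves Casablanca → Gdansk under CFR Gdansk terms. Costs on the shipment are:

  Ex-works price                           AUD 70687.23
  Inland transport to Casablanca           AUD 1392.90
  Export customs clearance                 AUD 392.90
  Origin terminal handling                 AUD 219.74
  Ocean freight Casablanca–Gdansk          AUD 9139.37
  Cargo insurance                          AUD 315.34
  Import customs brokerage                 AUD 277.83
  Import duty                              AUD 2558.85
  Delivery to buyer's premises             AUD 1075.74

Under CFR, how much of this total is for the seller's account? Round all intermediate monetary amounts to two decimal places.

Seller's account: AUD 81832.14

CFR: the seller pays costs through ocean freight to the destination port, but not insurance.
Seller's account: goods 70687.23 + inland to port 1392.90 + export clearance 392.90 + origin terminal 219.74 + freight 9139.37 = 81832.14
Buyer's account: insurance 315.34 + brokerage 277.83 + duty 2558.85 + delivery 1075.74 = 4227.76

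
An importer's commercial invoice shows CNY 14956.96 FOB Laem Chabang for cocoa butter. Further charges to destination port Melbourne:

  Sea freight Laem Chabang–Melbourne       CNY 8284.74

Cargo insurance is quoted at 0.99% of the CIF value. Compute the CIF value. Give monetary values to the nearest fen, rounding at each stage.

Let C be the CIF value. C = FOB price + freight + 0.99% × C
C − 0.99% × C = 14956.96 + 8284.74
0.9901 × C = 23241.70
C = 23241.70 / 0.9901 = 23474.09
Insurance premium = 0.99% × 23474.09 = 232.39

CIF value: CNY 23474.09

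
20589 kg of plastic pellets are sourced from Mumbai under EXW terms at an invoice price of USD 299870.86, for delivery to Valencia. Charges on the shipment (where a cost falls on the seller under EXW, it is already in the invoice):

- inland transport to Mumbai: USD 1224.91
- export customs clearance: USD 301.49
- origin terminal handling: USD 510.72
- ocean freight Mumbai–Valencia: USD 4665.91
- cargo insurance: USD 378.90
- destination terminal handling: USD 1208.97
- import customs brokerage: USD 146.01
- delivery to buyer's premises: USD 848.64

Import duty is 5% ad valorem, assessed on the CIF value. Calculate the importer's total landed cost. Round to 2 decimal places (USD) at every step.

EXW: the seller makes goods available at their premises; the buyer bears all onward costs.
CIF value = EXW price + inland to port + export clearance + origin terminal + freight + insurance = 299870.86 + 1224.91 + 301.49 + 510.72 + 4665.91 + 378.90 = 306952.79
Import duty = 306952.79 × 5% = 15347.64
Buyer bears: inland to port 1224.91 + export clearance 301.49 + origin terminal 510.72 + freight 4665.91 + insurance 378.90 + destination terminal 1208.97 + brokerage 146.01 + delivery 848.64 + duty 15347.64 = 24633.19
Landed cost = invoice 299870.86 + 24633.19 = 324504.05

Total landed cost: USD 324504.05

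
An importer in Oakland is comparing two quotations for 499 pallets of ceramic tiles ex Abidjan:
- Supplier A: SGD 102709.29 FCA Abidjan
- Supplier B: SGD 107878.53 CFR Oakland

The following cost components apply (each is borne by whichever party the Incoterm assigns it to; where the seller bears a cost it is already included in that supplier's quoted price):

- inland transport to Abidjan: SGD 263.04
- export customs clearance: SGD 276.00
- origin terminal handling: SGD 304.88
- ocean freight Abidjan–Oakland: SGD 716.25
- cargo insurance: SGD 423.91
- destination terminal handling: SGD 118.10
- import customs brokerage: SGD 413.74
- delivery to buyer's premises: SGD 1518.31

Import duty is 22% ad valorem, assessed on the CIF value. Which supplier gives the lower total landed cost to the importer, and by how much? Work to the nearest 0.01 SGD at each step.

Supplier A (FCA):
CIF value = FCA price + origin terminal + freight + insurance = 102709.29 + 304.88 + 716.25 + 423.91 = 104154.33
Import duty = 104154.33 × 22% = 22913.95
Buyer bears (A): 304.88 + 716.25 + 423.91 + 118.10 + 413.74 + 1518.31 = 3495.19
Landed cost (A) = invoice 102709.29 + 3495.19 + duty 22913.95 = 129118.43
Supplier B (CFR):
CIF value = CFR price + insurance = 107878.53 + 423.91 = 108302.44
Import duty = 108302.44 × 22% = 23826.54
Buyer bears (B): 423.91 + 118.10 + 413.74 + 1518.31 = 2474.06
Landed cost (B) = invoice 107878.53 + 2474.06 + duty 23826.54 = 134179.13
Difference = |129118.43 − 134179.13| = 5060.70

Supplier A is cheaper by SGD 5060.70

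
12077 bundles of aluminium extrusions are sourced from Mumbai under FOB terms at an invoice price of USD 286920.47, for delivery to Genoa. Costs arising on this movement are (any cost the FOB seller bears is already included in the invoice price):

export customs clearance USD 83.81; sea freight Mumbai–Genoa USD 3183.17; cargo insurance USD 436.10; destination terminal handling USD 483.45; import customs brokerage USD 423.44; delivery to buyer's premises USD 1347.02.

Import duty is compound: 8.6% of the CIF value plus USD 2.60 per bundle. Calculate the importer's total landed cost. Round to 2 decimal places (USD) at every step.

Total landed cost: USD 349180.27

FOB: the seller bears costs until goods are on board at the origin port; the buyer bears freight, insurance and all costs thereafter.
Already in the invoice (seller's account under FOB): export clearance — exclude.
CIF value = FOB price + freight + insurance = 286920.47 + 3183.17 + 436.10 = 290539.74
Ad valorem component: 290539.74 × 8.6% = 24986.42
Specific component: 12077 × 2.60 = 31400.20
Import duty = 24986.42 + 31400.20 = 56386.62
Buyer bears: freight 3183.17 + insurance 436.10 + destination terminal 483.45 + brokerage 423.44 + delivery 1347.02 + duty 56386.62 = 62259.80
Landed cost = invoice 286920.47 + 62259.80 = 349180.27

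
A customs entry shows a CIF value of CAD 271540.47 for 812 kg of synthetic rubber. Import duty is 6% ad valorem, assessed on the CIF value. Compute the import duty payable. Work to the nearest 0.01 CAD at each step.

Import duty: CAD 16292.43

Import duty = 271540.47 × 6% = 16292.43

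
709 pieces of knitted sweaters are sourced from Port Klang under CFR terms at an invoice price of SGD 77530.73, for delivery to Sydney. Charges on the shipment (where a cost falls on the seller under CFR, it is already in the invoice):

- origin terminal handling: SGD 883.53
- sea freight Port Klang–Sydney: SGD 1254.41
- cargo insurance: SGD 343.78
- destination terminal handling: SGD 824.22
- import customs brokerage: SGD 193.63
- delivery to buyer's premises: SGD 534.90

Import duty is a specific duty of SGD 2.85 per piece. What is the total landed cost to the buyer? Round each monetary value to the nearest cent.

CFR: the seller pays costs through ocean freight to the destination port, but not insurance.
Already in the invoice (seller's account under CFR): origin terminal, freight — exclude.
CIF value = CFR price + insurance = 77530.73 + 343.78 = 77874.51
Import duty = 709 × 2.85 = 2020.65
Buyer bears: insurance 343.78 + destination terminal 824.22 + brokerage 193.63 + delivery 534.90 + duty 2020.65 = 3917.18
Landed cost = invoice 77530.73 + 3917.18 = 81447.91

Total landed cost: SGD 81447.91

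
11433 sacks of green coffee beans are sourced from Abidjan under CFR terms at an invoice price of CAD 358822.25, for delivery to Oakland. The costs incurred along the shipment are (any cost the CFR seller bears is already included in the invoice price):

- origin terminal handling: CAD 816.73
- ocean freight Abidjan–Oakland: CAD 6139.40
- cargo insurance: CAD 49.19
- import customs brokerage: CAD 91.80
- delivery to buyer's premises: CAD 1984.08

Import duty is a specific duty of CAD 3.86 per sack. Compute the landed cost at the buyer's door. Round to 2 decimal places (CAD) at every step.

CFR: the seller pays costs through ocean freight to the destination port, but not insurance.
Already in the invoice (seller's account under CFR): origin terminal, freight — exclude.
CIF value = CFR price + insurance = 358822.25 + 49.19 = 358871.44
Import duty = 11433 × 3.86 = 44131.38
Buyer bears: insurance 49.19 + brokerage 91.80 + delivery 1984.08 + duty 44131.38 = 46256.45
Landed cost = invoice 358822.25 + 46256.45 = 405078.70

Total landed cost: CAD 405078.70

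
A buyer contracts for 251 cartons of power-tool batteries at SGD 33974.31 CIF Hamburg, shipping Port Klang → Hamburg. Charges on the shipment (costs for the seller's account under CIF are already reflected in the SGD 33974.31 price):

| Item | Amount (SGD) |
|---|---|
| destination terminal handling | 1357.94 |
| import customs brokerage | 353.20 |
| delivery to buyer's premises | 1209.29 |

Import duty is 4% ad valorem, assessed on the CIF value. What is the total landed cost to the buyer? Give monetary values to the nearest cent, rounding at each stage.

Total landed cost: SGD 38253.71

CIF: the seller pays costs through ocean freight and marine insurance to the destination port.
The CIF price already equals the CIF value: 33974.31
Import duty = 33974.31 × 4% = 1358.97
Buyer bears: destination terminal 1357.94 + brokerage 353.20 + delivery 1209.29 + duty 1358.97 = 4279.40
Landed cost = invoice 33974.31 + 4279.40 = 38253.71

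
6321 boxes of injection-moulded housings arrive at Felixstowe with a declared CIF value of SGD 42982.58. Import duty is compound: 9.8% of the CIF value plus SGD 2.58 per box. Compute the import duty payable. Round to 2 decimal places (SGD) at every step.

Ad valorem component: 42982.58 × 9.8% = 4212.29
Specific component: 6321 × 2.58 = 16308.18
Import duty = 4212.29 + 16308.18 = 20520.47

Import duty: SGD 20520.47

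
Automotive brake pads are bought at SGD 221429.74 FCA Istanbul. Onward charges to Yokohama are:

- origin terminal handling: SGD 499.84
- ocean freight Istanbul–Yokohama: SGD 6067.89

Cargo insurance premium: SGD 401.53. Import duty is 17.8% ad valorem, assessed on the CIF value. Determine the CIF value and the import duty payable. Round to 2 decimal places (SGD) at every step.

CIF value: SGD 228399.00; import duty: SGD 40655.02

CIF = FCA price + pre-shipment costs + freight + insurance
CIF = 221429.74 + 499.84 + 6067.89 + 401.53 = 228399.00
Import duty = 228399.00 × 17.8% = 40655.02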